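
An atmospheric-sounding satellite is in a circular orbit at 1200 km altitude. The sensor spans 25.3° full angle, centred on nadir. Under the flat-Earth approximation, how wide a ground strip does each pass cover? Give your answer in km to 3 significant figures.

539 km

Half-angle = 25.3°/2 = 12.65°.
Swath width ≈ 2h·tan(θ/2) = 2 × 1200 × tan(12.65°) = 538.7 km.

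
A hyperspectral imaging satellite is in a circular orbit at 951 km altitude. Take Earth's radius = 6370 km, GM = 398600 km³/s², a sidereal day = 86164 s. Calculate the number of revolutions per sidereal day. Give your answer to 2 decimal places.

Semi-major axis a = 6370 + 951 = 7321 km. Period T = 2π√(a³/μ) = 2π√(7321³/398600) = 6234.0 s = 103.90 min.
Orbits per sidereal day = 86164 / 6234.0 = 13.822.

13.82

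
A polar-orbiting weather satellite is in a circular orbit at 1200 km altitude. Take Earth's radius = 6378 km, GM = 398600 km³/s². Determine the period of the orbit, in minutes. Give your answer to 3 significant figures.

Semi-major axis a = 6378 + 1200 = 7578 km. Period T = 2π√(a³/μ) = 2π√(7578³/398600) = 6565.1 s = 109.42 min.

109 min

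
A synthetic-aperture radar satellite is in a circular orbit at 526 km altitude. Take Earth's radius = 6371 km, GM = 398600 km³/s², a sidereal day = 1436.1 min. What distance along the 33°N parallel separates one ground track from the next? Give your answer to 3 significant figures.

2220 km

Semi-major axis a = 6371 + 526 = 6897 km. Period T = 2π√(a³/μ) = 2π√(6897³/398600) = 5700.4 s = 95.01 min.
Node shift per orbit = (5700.4/86166) × 360° = 23.82°.
Equatorial spacing = 23.82 × 111.2 km/° = 2648 km.
At 33° latitude, spacing = 2648 × cos(33°) = 2221 km.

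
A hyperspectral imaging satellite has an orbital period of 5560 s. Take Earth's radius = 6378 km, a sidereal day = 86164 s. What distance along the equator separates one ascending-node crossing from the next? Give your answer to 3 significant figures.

2590 km

During one orbit Earth rotates (5560.0 / 86164) × 360° = 23.23°.
At the equator that is 23.23° × (2π·6378/360) km/° = 23.23 × 111.3 = 2586 km.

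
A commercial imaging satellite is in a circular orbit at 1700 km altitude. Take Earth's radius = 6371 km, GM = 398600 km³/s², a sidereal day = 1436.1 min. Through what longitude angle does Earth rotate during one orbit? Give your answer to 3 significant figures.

Semi-major axis a = 6371 + 1700 = 8071 km. Period T = 2π√(a³/μ) = 2π√(8071³/398600) = 7216.1 s = 120.27 min.
During one orbit Earth rotates (7216.1 / 86166) × 360° = 30.15°.

30.1°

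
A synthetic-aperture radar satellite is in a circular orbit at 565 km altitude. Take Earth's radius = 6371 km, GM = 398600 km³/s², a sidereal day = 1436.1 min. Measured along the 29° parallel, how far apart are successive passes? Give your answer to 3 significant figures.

2340 km

Semi-major axis a = 6371 + 565 = 6936 km. Period T = 2π√(a³/μ) = 2π√(6936³/398600) = 5748.8 s = 95.81 min.
Node shift per orbit = (5748.8/86166) × 360° = 24.02°.
Equatorial spacing = 24.02 × 111.2 km/° = 2671 km.
At 29° latitude, spacing = 2671 × cos(29°) = 2336 km.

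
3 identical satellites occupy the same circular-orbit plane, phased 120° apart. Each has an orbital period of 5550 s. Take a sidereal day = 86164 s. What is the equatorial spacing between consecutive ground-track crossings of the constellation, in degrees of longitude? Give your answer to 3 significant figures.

7.73°

Single-satellite node shift = (5550.0/86164) × 360° = 23.19°.
With 3 satellites evenly phased, successive equator crossings are 23.19/3 = 7.729° apart.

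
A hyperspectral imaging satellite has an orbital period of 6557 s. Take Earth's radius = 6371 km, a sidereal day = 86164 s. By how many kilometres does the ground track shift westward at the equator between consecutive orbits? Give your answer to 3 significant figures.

3050 km

During one orbit Earth rotates (6557.0 / 86164) × 360° = 27.40°.
At the equator that is 27.40° × (2π·6371/360) km/° = 27.40 × 111.2 = 3046 km.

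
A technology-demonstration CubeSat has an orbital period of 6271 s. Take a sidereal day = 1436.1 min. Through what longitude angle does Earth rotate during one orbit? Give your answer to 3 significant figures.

During one orbit Earth rotates (6271.0 / 86166) × 360° = 26.20°.

26.2°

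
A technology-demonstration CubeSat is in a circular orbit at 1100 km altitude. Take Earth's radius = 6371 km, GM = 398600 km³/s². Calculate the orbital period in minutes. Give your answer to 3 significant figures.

107 min

Semi-major axis a = 6371 + 1100 = 7471 km. Period T = 2π√(a³/μ) = 2π√(7471³/398600) = 6426.6 s = 107.11 min.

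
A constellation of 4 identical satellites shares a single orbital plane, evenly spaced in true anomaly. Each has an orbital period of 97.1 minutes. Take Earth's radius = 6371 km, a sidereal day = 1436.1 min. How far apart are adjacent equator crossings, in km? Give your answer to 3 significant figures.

677 km

T = 97.1 min = 5826.0 s.
Single-satellite node shift = (5826.0/86166) × 360° = 24.34°.
With 4 satellites evenly phased, successive equator crossings are 24.34/4 = 6.085° apart.
That is 6.085 × 111.2 = 677 km at the equator.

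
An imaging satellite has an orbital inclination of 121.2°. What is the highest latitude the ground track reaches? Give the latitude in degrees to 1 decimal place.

Retrograde orbit: the ground track reaches ±(180° − i) = ±(180 − 121.2) = ±58.8°.

58.8°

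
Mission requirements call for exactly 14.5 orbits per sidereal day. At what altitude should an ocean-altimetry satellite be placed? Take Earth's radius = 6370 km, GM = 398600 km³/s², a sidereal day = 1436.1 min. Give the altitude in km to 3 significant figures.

721 km

Required period T = 86166 / 14.5 = 5942.5 s.
From T = 2π√(a³/μ): a = (μ T²/4π²)^(1/3) = (398600 × 5942.5² / 4π²)^(1/3) = 7091 km.
Altitude h = a − R = 7091 − 6370 = 721 km.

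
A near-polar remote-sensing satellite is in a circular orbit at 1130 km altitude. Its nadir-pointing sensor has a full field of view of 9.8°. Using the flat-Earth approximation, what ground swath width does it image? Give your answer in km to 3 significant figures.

Half-angle = 9.8°/2 = 4.9°.
Swath width ≈ 2h·tan(θ/2) = 2 × 1130 × tan(4.9°) = 193.8 km.

194 km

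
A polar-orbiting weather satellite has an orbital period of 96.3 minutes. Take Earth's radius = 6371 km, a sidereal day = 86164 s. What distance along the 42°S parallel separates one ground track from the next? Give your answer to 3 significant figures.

T = 96.3 min = 5778.0 s.
Node shift per orbit = (5778.0/86164) × 360° = 24.14°.
Equatorial spacing = 24.14 × 111.2 km/° = 2684 km.
At 42° latitude, spacing = 2684 × cos(42°) = 1995 km.

1990 km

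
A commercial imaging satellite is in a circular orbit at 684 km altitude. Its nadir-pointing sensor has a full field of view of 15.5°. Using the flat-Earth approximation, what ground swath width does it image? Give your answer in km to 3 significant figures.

Half-angle = 15.5°/2 = 7.75°.
Swath width ≈ 2h·tan(θ/2) = 2 × 684 × tan(7.75°) = 186.2 km.

186 km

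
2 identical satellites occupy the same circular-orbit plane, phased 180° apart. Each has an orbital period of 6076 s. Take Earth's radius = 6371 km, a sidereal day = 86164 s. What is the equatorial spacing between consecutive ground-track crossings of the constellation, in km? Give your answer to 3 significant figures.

Single-satellite node shift = (6076.0/86164) × 360° = 25.39°.
With 2 satellites evenly phased, successive equator crossings are 25.39/2 = 12.693° apart.
That is 12.693 × 111.2 = 1411 km at the equator.

1410 km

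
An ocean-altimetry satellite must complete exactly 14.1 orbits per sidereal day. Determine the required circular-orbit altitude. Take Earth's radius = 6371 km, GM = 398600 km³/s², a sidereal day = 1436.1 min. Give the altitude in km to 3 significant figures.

Required period T = 86166 / 14.1 = 6111.1 s.
From T = 2π√(a³/μ): a = (μ T²/4π²)^(1/3) = (398600 × 6111.1² / 4π²)^(1/3) = 7224 km.
Altitude h = a − R = 7224 − 6371 = 853 km.

853 km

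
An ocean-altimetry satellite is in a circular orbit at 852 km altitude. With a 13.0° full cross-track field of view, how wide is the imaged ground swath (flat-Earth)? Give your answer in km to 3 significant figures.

194 km

Half-angle = 13.0°/2 = 6.5°.
Swath width ≈ 2h·tan(θ/2) = 2 × 852 × tan(6.5°) = 194.1 km.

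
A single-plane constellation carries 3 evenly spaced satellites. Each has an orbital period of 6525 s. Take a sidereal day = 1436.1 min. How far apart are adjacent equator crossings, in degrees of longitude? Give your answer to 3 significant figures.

9.09°

Single-satellite node shift = (6525.0/86166) × 360° = 27.26°.
With 3 satellites evenly phased, successive equator crossings are 27.26/3 = 9.087° apart.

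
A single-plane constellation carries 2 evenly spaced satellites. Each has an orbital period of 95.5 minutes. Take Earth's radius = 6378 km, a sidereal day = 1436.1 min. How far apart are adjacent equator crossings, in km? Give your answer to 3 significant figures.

1330 km

T = 95.5 min = 5730.0 s.
Single-satellite node shift = (5730.0/86166) × 360° = 23.94°.
With 2 satellites evenly phased, successive equator crossings are 23.94/2 = 11.970° apart.
That is 11.970 × 111.3 = 1332 km at the equator.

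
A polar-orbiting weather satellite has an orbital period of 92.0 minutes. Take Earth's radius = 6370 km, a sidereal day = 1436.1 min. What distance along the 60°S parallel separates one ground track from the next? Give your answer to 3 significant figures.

T = 92.0 min = 5520.0 s.
Node shift per orbit = (5520.0/86166) × 360° = 23.06°.
Equatorial spacing = 23.06 × 111.2 km/° = 2564 km.
At 60° latitude, spacing = 2564 × cos(60°) = 1282 km.

1280 km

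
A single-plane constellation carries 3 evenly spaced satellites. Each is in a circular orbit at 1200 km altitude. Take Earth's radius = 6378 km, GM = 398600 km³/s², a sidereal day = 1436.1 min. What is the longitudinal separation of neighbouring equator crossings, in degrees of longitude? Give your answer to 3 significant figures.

9.14°

Semi-major axis a = 6378 + 1200 = 7578 km. Period T = 2π√(a³/μ) = 2π√(7578³/398600) = 6565.1 s = 109.42 min.
Single-satellite node shift = (6565.1/86166) × 360° = 27.43°.
With 3 satellites evenly phased, successive equator crossings are 27.43/3 = 9.143° apart.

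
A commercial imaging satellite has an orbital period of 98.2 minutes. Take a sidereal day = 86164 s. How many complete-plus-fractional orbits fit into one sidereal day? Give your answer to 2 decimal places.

14.62

T = 98.2 min = 5892.0 s.
Orbits per sidereal day = 86164 / 5892.0 = 14.624.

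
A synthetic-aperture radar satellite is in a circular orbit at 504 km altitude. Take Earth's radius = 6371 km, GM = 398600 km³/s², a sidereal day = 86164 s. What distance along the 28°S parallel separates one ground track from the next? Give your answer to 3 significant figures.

2330 km

Semi-major axis a = 6371 + 504 = 6875 km. Period T = 2π√(a³/μ) = 2π√(6875³/398600) = 5673.1 s = 94.55 min.
Node shift per orbit = (5673.1/86164) × 360° = 23.70°.
Equatorial spacing = 23.70 × 111.2 km/° = 2636 km.
At 28° latitude, spacing = 2636 × cos(28°) = 2327 km.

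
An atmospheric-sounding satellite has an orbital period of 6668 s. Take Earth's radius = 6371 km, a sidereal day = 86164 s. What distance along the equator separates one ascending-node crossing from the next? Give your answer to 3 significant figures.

3100 km

During one orbit Earth rotates (6668.0 / 86164) × 360° = 27.86°.
At the equator that is 27.86° × (2π·6371/360) km/° = 27.86 × 111.2 = 3098 km.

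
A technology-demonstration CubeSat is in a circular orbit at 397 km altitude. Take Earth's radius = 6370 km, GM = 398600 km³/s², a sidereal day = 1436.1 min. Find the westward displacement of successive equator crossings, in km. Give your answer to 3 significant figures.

2570 km

Semi-major axis a = 6370 + 397 = 6767 km. Period T = 2π√(a³/μ) = 2π√(6767³/398600) = 5539.9 s = 92.33 min.
During one orbit Earth rotates (5539.9 / 86166) × 360° = 23.15°.
At the equator that is 23.15° × (2π·6370/360) km/° = 23.15 × 111.2 = 2573 km.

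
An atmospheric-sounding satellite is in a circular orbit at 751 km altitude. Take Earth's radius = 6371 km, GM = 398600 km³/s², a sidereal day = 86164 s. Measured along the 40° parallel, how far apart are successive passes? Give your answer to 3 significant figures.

Semi-major axis a = 6371 + 751 = 7122 km. Period T = 2π√(a³/μ) = 2π√(7122³/398600) = 5981.6 s = 99.69 min.
Node shift per orbit = (5981.6/86164) × 360° = 24.99°.
Equatorial spacing = 24.99 × 111.2 km/° = 2779 km.
At 40° latitude, spacing = 2779 × cos(40°) = 2129 km.

2130 km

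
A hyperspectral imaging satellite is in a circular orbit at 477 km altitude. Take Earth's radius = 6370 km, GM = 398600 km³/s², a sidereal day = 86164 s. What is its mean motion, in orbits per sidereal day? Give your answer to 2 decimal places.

Semi-major axis a = 6370 + 477 = 6847 km. Period T = 2π√(a³/μ) = 2π√(6847³/398600) = 5638.5 s = 93.97 min.
Orbits per sidereal day = 86164 / 5638.5 = 15.281.

15.28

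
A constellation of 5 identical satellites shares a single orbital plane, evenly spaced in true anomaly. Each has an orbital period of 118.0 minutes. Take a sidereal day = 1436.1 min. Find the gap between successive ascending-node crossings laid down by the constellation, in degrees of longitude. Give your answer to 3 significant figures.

5.92°

T = 118.0 min = 7080.0 s.
Single-satellite node shift = (7080.0/86166) × 360° = 29.58°.
With 5 satellites evenly phased, successive equator crossings are 29.58/5 = 5.916° apart.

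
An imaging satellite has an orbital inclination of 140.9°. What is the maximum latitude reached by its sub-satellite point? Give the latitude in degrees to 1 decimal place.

39.1°

Retrograde orbit: the ground track reaches ±(180° − i) = ±(180 − 140.9) = ±39.1°.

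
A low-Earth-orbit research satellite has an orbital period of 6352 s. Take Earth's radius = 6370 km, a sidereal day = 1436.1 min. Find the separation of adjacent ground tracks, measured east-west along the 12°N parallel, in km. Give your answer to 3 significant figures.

Node shift per orbit = (6352.0/86166) × 360° = 26.54°.
Equatorial spacing = 26.54 × 111.2 km/° = 2950 km.
At 12° latitude, spacing = 2950 × cos(12°) = 2886 km.

2890 km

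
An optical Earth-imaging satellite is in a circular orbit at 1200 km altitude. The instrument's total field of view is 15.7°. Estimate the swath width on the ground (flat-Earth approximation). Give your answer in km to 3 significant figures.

Half-angle = 15.7°/2 = 7.85°.
Swath width ≈ 2h·tan(θ/2) = 2 × 1200 × tan(7.85°) = 330.9 km.

331 km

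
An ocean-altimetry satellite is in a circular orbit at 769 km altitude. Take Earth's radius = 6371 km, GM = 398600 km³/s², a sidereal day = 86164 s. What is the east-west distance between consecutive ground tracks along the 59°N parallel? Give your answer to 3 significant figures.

Semi-major axis a = 6371 + 769 = 7140 km. Period T = 2π√(a³/μ) = 2π√(7140³/398600) = 6004.2 s = 100.07 min.
Node shift per orbit = (6004.2/86164) × 360° = 25.09°.
Equatorial spacing = 25.09 × 111.2 km/° = 2789 km.
At 59° latitude, spacing = 2789 × cos(59°) = 1437 km.

1440 km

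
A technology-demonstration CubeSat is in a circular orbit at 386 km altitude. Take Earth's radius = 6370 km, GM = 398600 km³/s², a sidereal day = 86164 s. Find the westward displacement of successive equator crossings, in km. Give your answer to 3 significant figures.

2570 km

Semi-major axis a = 6370 + 386 = 6756 km. Period T = 2π√(a³/μ) = 2π√(6756³/398600) = 5526.4 s = 92.11 min.
During one orbit Earth rotates (5526.4 / 86164) × 360° = 23.09°.
At the equator that is 23.09° × (2π·6370/360) km/° = 23.09 × 111.2 = 2567 km.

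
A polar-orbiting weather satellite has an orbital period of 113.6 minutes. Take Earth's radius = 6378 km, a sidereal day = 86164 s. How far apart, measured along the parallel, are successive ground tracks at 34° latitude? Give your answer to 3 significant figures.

T = 113.6 min = 6816.0 s.
Node shift per orbit = (6816.0/86164) × 360° = 28.48°.
Equatorial spacing = 28.48 × 111.3 km/° = 3170 km.
At 34° latitude, spacing = 3170 × cos(34°) = 2628 km.

2630 km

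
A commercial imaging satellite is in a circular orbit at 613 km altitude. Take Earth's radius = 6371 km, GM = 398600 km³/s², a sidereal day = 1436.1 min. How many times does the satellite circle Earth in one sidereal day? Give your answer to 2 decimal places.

Semi-major axis a = 6371 + 613 = 6984 km. Period T = 2π√(a³/μ) = 2π√(6984³/398600) = 5808.5 s = 96.81 min.
Orbits per sidereal day = 86166 / 5808.5 = 14.834.

14.83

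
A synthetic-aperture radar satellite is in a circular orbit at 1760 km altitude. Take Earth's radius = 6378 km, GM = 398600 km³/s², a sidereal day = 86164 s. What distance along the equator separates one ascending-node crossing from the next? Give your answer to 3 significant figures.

3400 km

Semi-major axis a = 6378 + 1760 = 8138 km. Period T = 2π√(a³/μ) = 2π√(8138³/398600) = 7306.1 s = 121.77 min.
During one orbit Earth rotates (7306.1 / 86164) × 360° = 30.53°.
At the equator that is 30.53° × (2π·6378/360) km/° = 30.53 × 111.3 = 3398 km.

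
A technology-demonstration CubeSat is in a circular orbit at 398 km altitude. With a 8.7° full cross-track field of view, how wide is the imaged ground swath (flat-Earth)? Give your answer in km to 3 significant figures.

Half-angle = 8.7°/2 = 4.35°.
Swath width ≈ 2h·tan(θ/2) = 2 × 398 × tan(4.35°) = 60.6 km.

60.6 km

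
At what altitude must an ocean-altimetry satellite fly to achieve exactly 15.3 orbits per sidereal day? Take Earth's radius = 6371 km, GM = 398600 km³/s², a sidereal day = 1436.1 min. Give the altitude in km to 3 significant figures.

Required period T = 86166 / 15.3 = 5631.8 s.
From T = 2π√(a³/μ): a = (μ T²/4π²)^(1/3) = (398600 × 5631.8² / 4π²)^(1/3) = 6842 km.
Altitude h = a − R = 6842 − 6371 = 471 km.

471 km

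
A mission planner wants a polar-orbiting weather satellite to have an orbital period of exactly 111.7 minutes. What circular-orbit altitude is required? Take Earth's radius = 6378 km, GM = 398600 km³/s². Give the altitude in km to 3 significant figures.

T = 111.7 min = 6702.0 s.
From T = 2π√(a³/μ): a = (μ T²/4π²)^(1/3) = (398600 × 6702.0² / 4π²)^(1/3) = 7683 km.
Altitude h = a − R = 7683 − 6378 = 1305 km.

1300 km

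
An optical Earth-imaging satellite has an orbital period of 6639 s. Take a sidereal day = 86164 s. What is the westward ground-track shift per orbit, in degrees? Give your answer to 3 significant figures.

During one orbit Earth rotates (6639.0 / 86164) × 360° = 27.74°.

27.7°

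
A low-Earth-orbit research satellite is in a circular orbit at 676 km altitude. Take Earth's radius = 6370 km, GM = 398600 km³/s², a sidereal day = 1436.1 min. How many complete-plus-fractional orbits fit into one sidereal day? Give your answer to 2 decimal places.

Semi-major axis a = 6370 + 676 = 7046 km. Period T = 2π√(a³/μ) = 2π√(7046³/398600) = 5886.1 s = 98.10 min.
Orbits per sidereal day = 86166 / 5886.1 = 14.639.

14.64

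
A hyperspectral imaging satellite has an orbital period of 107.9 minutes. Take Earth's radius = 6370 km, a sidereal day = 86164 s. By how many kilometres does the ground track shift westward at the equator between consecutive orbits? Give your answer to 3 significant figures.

T = 107.9 min = 6474.0 s.
During one orbit Earth rotates (6474.0 / 86164) × 360° = 27.05°.
At the equator that is 27.05° × (2π·6370/360) km/° = 27.05 × 111.2 = 3007 km.

3010 km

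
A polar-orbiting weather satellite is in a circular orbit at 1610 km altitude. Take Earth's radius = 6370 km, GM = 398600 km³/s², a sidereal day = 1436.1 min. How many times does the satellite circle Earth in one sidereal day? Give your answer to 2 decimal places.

Semi-major axis a = 6370 + 1610 = 7980 km. Period T = 2π√(a³/μ) = 2π√(7980³/398600) = 7094.4 s = 118.24 min.
Orbits per sidereal day = 86166 / 7094.4 = 12.146.

12.15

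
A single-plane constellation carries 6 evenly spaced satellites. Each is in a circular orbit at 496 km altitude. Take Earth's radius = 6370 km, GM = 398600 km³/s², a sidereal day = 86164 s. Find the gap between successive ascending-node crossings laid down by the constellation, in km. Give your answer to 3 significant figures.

Semi-major axis a = 6370 + 496 = 6866 km. Period T = 2π√(a³/μ) = 2π√(6866³/398600) = 5662.0 s = 94.37 min.
Single-satellite node shift = (5662.0/86164) × 360° = 23.66°.
With 6 satellites evenly phased, successive equator crossings are 23.66/6 = 3.943° apart.
That is 3.943 × 111.2 = 438 km at the equator.

438 km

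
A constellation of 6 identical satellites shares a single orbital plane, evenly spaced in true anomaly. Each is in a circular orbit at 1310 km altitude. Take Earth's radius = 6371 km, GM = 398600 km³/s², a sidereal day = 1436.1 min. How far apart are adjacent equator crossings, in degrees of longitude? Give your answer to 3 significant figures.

4.67°

Semi-major axis a = 6371 + 1310 = 7681 km. Period T = 2π√(a³/μ) = 2π√(7681³/398600) = 6699.4 s = 111.66 min.
Single-satellite node shift = (6699.4/86166) × 360° = 27.99°.
With 6 satellites evenly phased, successive equator crossings are 27.99/6 = 4.665° apart.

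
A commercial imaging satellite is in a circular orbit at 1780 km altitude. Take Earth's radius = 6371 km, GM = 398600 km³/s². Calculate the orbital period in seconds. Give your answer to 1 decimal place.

7323.6 seconds

Semi-major axis a = 6371 + 1780 = 8151 km. Period T = 2π√(a³/μ) = 2π√(8151³/398600) = 7323.6 s = 122.06 min.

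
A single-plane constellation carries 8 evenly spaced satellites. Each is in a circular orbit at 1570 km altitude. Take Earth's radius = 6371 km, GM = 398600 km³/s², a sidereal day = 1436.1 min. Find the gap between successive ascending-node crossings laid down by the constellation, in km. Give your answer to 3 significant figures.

Semi-major axis a = 6371 + 1570 = 7941 km. Period T = 2π√(a³/μ) = 2π√(7941³/398600) = 7042.5 s = 117.37 min.
Single-satellite node shift = (7042.5/86166) × 360° = 29.42°.
With 8 satellites evenly phased, successive equator crossings are 29.42/8 = 3.678° apart.
That is 3.678 × 111.2 = 409 km at the equator.

409 km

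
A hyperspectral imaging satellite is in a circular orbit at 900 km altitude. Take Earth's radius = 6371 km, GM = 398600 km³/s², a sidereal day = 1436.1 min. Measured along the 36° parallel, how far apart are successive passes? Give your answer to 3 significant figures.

Semi-major axis a = 6371 + 900 = 7271 km. Period T = 2π√(a³/μ) = 2π√(7271³/398600) = 6170.2 s = 102.84 min.
Node shift per orbit = (6170.2/86166) × 360° = 25.78°.
Equatorial spacing = 25.78 × 111.2 km/° = 2867 km.
At 36° latitude, spacing = 2867 × cos(36°) = 2319 km.

2320 km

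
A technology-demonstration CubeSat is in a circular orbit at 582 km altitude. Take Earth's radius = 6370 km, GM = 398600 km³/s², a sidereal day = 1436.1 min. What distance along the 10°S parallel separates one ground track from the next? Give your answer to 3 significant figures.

Semi-major axis a = 6370 + 582 = 6952 km. Period T = 2π√(a³/μ) = 2π√(6952³/398600) = 5768.7 s = 96.14 min.
Node shift per orbit = (5768.7/86166) × 360° = 24.10°.
Equatorial spacing = 24.10 × 111.2 km/° = 2680 km.
At 10° latitude, spacing = 2680 × cos(10°) = 2639 km.

2640 km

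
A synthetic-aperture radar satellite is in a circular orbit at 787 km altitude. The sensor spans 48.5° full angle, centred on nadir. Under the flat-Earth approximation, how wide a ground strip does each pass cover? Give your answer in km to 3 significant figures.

709 km

Half-angle = 48.5°/2 = 24.25°.
Swath width ≈ 2h·tan(θ/2) = 2 × 787 × tan(24.25°) = 709.0 km.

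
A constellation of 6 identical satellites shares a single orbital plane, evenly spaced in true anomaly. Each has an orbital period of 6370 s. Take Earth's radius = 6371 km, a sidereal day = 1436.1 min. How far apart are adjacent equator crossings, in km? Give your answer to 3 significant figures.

Single-satellite node shift = (6370.0/86166) × 360° = 26.61°.
With 6 satellites evenly phased, successive equator crossings are 26.61/6 = 4.436° apart.
That is 4.436 × 111.2 = 493 km at the equator.

493 km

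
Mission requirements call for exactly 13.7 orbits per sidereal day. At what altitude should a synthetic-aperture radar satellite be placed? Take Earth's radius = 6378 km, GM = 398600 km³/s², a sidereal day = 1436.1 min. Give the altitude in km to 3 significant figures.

Required period T = 86166 / 13.7 = 6289.5 s.
From T = 2π√(a³/μ): a = (μ T²/4π²)^(1/3) = (398600 × 6289.5² / 4π²)^(1/3) = 7364 km.
Altitude h = a − R = 7364 − 6378 = 986 km.

986 km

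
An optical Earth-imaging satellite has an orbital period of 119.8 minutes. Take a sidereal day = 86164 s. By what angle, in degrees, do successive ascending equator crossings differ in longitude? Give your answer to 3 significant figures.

30.0°

T = 119.8 min = 7188.0 s.
During one orbit Earth rotates (7188.0 / 86164) × 360° = 30.03°.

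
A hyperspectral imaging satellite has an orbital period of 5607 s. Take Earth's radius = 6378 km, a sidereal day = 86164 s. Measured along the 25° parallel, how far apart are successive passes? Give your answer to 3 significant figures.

2360 km

Node shift per orbit = (5607.0/86164) × 360° = 23.43°.
Equatorial spacing = 23.43 × 111.3 km/° = 2608 km.
At 25° latitude, spacing = 2608 × cos(25°) = 2363 km.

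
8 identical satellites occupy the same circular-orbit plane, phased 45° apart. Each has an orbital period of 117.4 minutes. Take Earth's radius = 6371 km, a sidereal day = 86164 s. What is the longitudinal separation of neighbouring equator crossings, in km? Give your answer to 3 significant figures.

T = 117.4 min = 7044.0 s.
Single-satellite node shift = (7044.0/86164) × 360° = 29.43°.
With 8 satellites evenly phased, successive equator crossings are 29.43/8 = 3.679° apart.
That is 3.679 × 111.2 = 409 km at the equator.

409 km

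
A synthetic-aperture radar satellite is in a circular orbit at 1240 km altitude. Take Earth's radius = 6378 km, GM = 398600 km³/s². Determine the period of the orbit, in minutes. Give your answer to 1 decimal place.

Semi-major axis a = 6378 + 1240 = 7618 km. Period T = 2π√(a³/μ) = 2π√(7618³/398600) = 6617.2 s = 110.29 min.

110.3 min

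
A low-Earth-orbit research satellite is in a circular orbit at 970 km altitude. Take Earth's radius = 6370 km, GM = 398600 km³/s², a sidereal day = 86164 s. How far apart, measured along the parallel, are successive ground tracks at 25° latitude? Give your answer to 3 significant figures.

2630 km

Semi-major axis a = 6370 + 970 = 7340 km. Period T = 2π√(a³/μ) = 2π√(7340³/398600) = 6258.3 s = 104.30 min.
Node shift per orbit = (6258.3/86164) × 360° = 26.15°.
Equatorial spacing = 26.15 × 111.2 km/° = 2907 km.
At 25° latitude, spacing = 2907 × cos(25°) = 2635 km.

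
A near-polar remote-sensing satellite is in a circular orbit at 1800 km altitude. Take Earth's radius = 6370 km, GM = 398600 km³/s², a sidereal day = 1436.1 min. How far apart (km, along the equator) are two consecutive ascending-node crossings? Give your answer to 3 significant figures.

3410 km

Semi-major axis a = 6370 + 1800 = 8170 km. Period T = 2π√(a³/μ) = 2π√(8170³/398600) = 7349.3 s = 122.49 min.
During one orbit Earth rotates (7349.3 / 86166) × 360° = 30.71°.
At the equator that is 30.71° × (2π·6370/360) km/° = 30.71 × 111.2 = 3414 km.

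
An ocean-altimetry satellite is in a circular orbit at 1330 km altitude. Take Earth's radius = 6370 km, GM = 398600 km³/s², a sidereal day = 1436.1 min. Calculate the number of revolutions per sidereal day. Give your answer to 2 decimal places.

Semi-major axis a = 6370 + 1330 = 7700 km. Period T = 2π√(a³/μ) = 2π√(7700³/398600) = 6724.3 s = 112.07 min.
Orbits per sidereal day = 86166 / 6724.3 = 12.814.

12.81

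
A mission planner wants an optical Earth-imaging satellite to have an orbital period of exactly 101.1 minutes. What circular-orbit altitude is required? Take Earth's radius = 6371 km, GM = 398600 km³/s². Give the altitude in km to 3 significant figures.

T = 101.1 min = 6066.0 s.
From T = 2π√(a³/μ): a = (μ T²/4π²)^(1/3) = (398600 × 6066.0² / 4π²)^(1/3) = 7189 km.
Altitude h = a − R = 7189 − 6371 = 818 km.

818 km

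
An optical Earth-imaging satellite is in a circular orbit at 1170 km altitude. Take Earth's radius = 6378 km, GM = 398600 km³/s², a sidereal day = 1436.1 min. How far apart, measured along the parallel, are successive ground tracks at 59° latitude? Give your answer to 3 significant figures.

Semi-major axis a = 6378 + 1170 = 7548 km. Period T = 2π√(a³/μ) = 2π√(7548³/398600) = 6526.2 s = 108.77 min.
Node shift per orbit = (6526.2/86166) × 360° = 27.27°.
Equatorial spacing = 27.27 × 111.3 km/° = 3035 km.
At 59° latitude, spacing = 3035 × cos(59°) = 1563 km.

1560 km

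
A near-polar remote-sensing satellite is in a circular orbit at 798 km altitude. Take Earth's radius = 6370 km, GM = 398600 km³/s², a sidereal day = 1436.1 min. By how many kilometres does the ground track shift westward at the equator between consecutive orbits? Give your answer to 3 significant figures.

2810 km

Semi-major axis a = 6370 + 798 = 7168 km. Period T = 2π√(a³/μ) = 2π√(7168³/398600) = 6039.6 s = 100.66 min.
During one orbit Earth rotates (6039.6 / 86166) × 360° = 25.23°.
At the equator that is 25.23° × (2π·6370/360) km/° = 25.23 × 111.2 = 2805 km.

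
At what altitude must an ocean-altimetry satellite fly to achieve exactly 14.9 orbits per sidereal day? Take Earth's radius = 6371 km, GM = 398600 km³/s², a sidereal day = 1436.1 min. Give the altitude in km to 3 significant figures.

592 km

Required period T = 86166 / 14.9 = 5783.0 s.
From T = 2π√(a³/μ): a = (μ T²/4π²)^(1/3) = (398600 × 5783.0² / 4π²)^(1/3) = 6963 km.
Altitude h = a − R = 6963 − 6371 = 592 km.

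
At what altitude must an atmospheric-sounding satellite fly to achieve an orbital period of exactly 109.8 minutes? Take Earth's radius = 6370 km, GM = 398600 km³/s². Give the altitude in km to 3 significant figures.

T = 109.8 min = 6588.0 s.
From T = 2π√(a³/μ): a = (μ T²/4π²)^(1/3) = (398600 × 6588.0² / 4π²)^(1/3) = 7596 km.
Altitude h = a − R = 7596 − 6370 = 1226 km.

1230 km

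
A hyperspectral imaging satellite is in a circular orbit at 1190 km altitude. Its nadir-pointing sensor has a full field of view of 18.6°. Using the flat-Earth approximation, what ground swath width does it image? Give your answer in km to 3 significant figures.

Half-angle = 18.6°/2 = 9.3°.
Swath width ≈ 2h·tan(θ/2) = 2 × 1190 × tan(9.3°) = 389.7 km.

390 km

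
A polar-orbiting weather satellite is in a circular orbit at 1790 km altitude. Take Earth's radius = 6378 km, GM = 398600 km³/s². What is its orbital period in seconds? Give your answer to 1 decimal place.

Semi-major axis a = 6378 + 1790 = 8168 km. Period T = 2π√(a³/μ) = 2π√(8168³/398600) = 7346.6 s = 122.44 min.

7346.6 seconds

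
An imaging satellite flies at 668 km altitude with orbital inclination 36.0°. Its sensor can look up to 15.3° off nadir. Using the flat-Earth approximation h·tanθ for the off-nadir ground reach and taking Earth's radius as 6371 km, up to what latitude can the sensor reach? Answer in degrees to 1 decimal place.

37.6°

For a prograde orbit the ground track reaches latitude ±i = ±36.0°.
Sensor half-swath on the ground ≈ 668·tan(15.3°) = 183 km = 1.64° of latitude.
Maximum observable latitude ≈ 36.0 + 1.64 = 37.6°.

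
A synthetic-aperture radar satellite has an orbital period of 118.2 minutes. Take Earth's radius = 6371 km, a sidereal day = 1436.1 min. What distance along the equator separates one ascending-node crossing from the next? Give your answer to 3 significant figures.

3290 km

T = 118.2 min = 7092.0 s.
During one orbit Earth rotates (7092.0 / 86166) × 360° = 29.63°.
At the equator that is 29.63° × (2π·6371/360) km/° = 29.63 × 111.2 = 3295 km.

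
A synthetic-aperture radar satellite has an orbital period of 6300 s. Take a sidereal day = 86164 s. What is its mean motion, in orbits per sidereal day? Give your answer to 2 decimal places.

Orbits per sidereal day = 86164 / 6300.0 = 13.677.

13.68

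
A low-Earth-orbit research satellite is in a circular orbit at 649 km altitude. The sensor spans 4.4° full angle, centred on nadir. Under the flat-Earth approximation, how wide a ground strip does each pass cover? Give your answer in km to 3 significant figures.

49.9 km

Half-angle = 4.4°/2 = 2.2°.
Swath width ≈ 2h·tan(θ/2) = 2 × 649 × tan(2.2°) = 49.9 km.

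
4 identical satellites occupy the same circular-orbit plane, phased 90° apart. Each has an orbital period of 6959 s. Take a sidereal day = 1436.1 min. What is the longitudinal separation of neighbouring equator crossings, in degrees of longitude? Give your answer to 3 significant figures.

Single-satellite node shift = (6959.0/86166) × 360° = 29.07°.
With 4 satellites evenly phased, successive equator crossings are 29.07/4 = 7.269° apart.

7.27°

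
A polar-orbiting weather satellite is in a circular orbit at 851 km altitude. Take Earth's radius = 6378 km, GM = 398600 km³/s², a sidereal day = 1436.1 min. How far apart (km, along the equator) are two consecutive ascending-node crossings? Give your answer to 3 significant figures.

2840 km

Semi-major axis a = 6378 + 851 = 7229 km. Period T = 2π√(a³/μ) = 2π√(7229³/398600) = 6116.9 s = 101.95 min.
During one orbit Earth rotates (6116.9 / 86166) × 360° = 25.56°.
At the equator that is 25.56° × (2π·6378/360) km/° = 25.56 × 111.3 = 2845 km.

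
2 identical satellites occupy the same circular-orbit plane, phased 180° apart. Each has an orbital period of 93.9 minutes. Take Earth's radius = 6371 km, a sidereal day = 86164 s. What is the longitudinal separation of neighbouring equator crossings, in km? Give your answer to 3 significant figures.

T = 93.9 min = 5634.0 s.
Single-satellite node shift = (5634.0/86164) × 360° = 23.54°.
With 2 satellites evenly phased, successive equator crossings are 23.54/2 = 11.770° apart.
That is 11.770 × 111.2 = 1309 km at the equator.

1310 km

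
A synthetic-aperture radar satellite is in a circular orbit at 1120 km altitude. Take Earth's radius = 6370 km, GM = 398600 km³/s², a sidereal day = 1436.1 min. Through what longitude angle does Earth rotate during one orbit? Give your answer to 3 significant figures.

27.0°

Semi-major axis a = 6370 + 1120 = 7490 km. Period T = 2π√(a³/μ) = 2π√(7490³/398600) = 6451.1 s = 107.52 min.
During one orbit Earth rotates (6451.1 / 86166) × 360° = 26.95°.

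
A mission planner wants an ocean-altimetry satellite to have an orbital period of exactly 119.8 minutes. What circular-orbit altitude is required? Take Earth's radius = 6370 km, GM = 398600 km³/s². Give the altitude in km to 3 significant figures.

1680 km

T = 119.8 min = 7188.0 s.
From T = 2π√(a³/μ): a = (μ T²/4π²)^(1/3) = (398600 × 7188.0² / 4π²)^(1/3) = 8050 km.
Altitude h = a − R = 8050 − 6370 = 1680 km.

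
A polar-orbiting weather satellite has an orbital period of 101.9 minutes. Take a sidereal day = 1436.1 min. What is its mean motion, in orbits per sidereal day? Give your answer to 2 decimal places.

T = 101.9 min = 6114.0 s.
Orbits per sidereal day = 86166 / 6114.0 = 14.093.

14.09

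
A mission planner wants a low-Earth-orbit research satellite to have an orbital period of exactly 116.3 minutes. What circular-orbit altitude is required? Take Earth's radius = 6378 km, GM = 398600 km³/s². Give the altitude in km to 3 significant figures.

1510 km

T = 116.3 min = 6978.0 s.
From T = 2π√(a³/μ): a = (μ T²/4π²)^(1/3) = (398600 × 6978.0² / 4π²)^(1/3) = 7892 km.
Altitude h = a − R = 7892 − 6378 = 1514 km.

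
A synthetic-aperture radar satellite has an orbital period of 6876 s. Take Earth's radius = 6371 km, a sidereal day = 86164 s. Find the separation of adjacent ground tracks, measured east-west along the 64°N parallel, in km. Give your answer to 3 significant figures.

Node shift per orbit = (6876.0/86164) × 360° = 28.73°.
Equatorial spacing = 28.73 × 111.2 km/° = 3194 km.
At 64° latitude, spacing = 3194 × cos(64°) = 1400 km.

1400 km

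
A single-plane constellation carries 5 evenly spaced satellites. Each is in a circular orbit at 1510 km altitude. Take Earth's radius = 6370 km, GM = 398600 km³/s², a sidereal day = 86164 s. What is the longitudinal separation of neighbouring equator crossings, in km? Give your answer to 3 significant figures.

647 km

Semi-major axis a = 6370 + 1510 = 7880 km. Period T = 2π√(a³/μ) = 2π√(7880³/398600) = 6961.5 s = 116.02 min.
Single-satellite node shift = (6961.5/86164) × 360° = 29.09°.
With 5 satellites evenly phased, successive equator crossings are 29.09/5 = 5.817° apart.
That is 5.817 × 111.2 = 647 km at the equator.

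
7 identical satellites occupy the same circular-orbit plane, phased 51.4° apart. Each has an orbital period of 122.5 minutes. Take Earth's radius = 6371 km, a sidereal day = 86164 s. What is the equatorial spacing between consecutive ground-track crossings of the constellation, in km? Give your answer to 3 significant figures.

488 km

T = 122.5 min = 7350.0 s.
Single-satellite node shift = (7350.0/86164) × 360° = 30.71°.
With 7 satellites evenly phased, successive equator crossings are 30.71/7 = 4.387° apart.
That is 4.387 × 111.2 = 488 km at the equator.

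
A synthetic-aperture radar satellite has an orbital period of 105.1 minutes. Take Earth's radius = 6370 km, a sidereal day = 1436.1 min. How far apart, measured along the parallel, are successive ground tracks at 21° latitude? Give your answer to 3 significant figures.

2730 km

T = 105.1 min = 6306.0 s.
Node shift per orbit = (6306.0/86166) × 360° = 26.35°.
Equatorial spacing = 26.35 × 111.2 km/° = 2929 km.
At 21° latitude, spacing = 2929 × cos(21°) = 2735 km.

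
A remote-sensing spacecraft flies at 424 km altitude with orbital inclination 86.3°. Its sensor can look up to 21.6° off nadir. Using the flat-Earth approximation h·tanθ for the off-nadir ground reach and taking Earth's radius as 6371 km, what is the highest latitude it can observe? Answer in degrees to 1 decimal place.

87.8°

For a prograde orbit the ground track reaches latitude ±i = ±86.3°.
Sensor half-swath on the ground ≈ 424·tan(21.6°) = 168 km = 1.51° of latitude.
Maximum observable latitude ≈ 86.3 + 1.51 = 87.8°.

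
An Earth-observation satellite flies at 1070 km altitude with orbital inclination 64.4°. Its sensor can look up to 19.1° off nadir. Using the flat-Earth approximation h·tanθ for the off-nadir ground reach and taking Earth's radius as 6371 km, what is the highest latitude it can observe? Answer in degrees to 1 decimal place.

For a prograde orbit the ground track reaches latitude ±i = ±64.4°.
Sensor half-swath on the ground ≈ 1070·tan(19.1°) = 371 km = 3.33° of latitude.
Maximum observable latitude ≈ 64.4 + 3.33 = 67.7°.

67.7°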